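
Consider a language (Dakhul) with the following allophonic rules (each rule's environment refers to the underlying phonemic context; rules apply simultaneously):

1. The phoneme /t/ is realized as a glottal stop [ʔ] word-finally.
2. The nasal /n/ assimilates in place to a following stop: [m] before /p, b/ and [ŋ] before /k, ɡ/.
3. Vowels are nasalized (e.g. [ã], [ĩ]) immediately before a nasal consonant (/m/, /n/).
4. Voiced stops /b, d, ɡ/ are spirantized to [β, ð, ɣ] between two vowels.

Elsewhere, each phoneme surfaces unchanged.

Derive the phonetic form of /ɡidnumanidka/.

/ɡ/ (word-initial) is in the target of rule 4 but the environment (between two vowels) is not met → [ɡ].
/i/ (between /ɡ/ and /d/): rule 3 targets it, but not before a nasal consonant → unchanged [i].
/d/ (between /i/ and /n/) is in the target of rule 4 but the environment (between two vowels) is not met → [d].
/n/ (between /d/ and /u/) fails the environment for rule 2, so it stays [n].
/u/ — between /n/ and /m/, before a nasal consonant — surfaces as [ũ] (rule 3).
/m/ (between /u/ and /a/) is unaffected → [m].
Rule 3 applies to /a/ (between /m/ and /n/: before a nasal consonant) → [ã].
/n/ (between /a/ and /i/) fails the environment for rule 2, so it stays [n].
/i/ (between /n/ and /d/) fails the environment for rule 3, so it stays [i].
/d/ (between /i/ and /k/) is in the target of rule 4 but the environment (between two vowels) is not met → [d].
/k/ (between /d/ and /a/): no rule targets it → [k].
/a/ — word-final; rule 3 does not apply here → [a].

[ɡidnũmãnidka]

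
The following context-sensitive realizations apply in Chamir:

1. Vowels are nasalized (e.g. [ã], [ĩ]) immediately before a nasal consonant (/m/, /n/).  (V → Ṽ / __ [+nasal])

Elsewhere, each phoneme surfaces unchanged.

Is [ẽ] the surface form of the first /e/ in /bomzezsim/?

No

/e/ (between /z/ and /z/) fails the environment for rule 1, so it stays [e].
The actual realization is [e], not [ẽ].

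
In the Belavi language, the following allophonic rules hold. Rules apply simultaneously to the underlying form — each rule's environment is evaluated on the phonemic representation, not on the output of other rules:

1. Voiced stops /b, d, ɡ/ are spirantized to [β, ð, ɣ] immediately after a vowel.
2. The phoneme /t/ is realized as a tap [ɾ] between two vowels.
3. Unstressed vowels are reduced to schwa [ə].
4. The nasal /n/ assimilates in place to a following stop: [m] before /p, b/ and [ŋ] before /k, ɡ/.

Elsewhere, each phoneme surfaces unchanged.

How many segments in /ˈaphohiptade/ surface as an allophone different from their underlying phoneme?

Segments that undergo a rule: /o/ → [ə] (rule 3); /i/ → [ə] (rule 3); /a/ → [ə] (rule 3); /d/ → [ð] (rule 1); /e/ → [ə] (rule 3).
All other segments surface unchanged.

5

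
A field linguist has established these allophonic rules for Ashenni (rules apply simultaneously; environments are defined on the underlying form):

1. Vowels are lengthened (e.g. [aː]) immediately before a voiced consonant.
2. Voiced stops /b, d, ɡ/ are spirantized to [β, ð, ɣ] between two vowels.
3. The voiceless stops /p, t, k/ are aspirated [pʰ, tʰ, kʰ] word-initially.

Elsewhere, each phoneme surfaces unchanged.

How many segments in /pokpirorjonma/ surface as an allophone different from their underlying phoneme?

Segments that undergo a rule: /p/ → [pʰ] (rule 3); /i/ → [iː] (rule 1); /o/ → [oː] (rule 1); /o/ → [oː] (rule 1).
All other segments surface unchanged.

4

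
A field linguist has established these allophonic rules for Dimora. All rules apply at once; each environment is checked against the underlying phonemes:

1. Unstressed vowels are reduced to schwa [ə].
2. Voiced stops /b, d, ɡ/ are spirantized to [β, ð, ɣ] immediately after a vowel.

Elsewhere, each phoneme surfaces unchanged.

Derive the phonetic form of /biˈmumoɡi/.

[bəˈmuməɣə]

/b/ — word-initial; rule 2 does not apply here → [b].
/i/ (between /b/ and /m/): in an unstressed syllable, so rule 1 applies → [ə].
/u/ (between /m/ and /m/) fails the environment for rule 1, so it stays [u].
/o/ (between /m/ and /ɡ/): in an unstressed syllable, so rule 1 applies → [ə].
Rule 2 applies to /ɡ/ (between /o/ and /i/: immediately after a vowel) → [ɣ].
/i/ (word-final) occurs in an unstressed syllable → [ə] by rule 1.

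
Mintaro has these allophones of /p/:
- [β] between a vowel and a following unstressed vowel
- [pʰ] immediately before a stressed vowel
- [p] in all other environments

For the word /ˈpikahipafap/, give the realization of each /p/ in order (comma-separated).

Occurrence 1 (position 1): immediately before a stressed vowel → [pʰ].
Occurrence 2 (position 7): between a vowel and a following unstressed vowel → [β].
Occurrence 3 (position 11): no conditioning environment matches → elsewhere allophone [p].

[pʰ], [β], [p]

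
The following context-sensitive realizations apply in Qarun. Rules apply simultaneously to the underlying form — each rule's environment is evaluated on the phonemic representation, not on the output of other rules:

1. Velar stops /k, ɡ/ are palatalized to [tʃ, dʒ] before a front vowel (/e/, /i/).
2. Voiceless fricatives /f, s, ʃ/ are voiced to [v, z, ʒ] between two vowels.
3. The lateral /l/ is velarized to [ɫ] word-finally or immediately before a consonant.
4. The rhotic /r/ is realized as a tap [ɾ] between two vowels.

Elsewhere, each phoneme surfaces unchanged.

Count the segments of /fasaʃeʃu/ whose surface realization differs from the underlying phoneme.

3

Segments that undergo a rule: /s/ → [z] (rule 2); /ʃ/ → [ʒ] (rule 2); /ʃ/ → [ʒ] (rule 2).
All other segments surface unchanged.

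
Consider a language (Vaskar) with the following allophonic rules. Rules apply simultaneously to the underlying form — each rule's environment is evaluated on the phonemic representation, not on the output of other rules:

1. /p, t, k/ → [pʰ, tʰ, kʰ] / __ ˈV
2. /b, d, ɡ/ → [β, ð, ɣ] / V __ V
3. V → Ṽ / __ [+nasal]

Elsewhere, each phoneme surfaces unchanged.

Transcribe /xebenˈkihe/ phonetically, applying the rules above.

/x/ (word-initial): no rule targets it → [x].
/e/ (between /x/ and /b/) fails the environment for rule 3, so it stays [e].
/b/ (between /e/ and /e/): between two vowels, so rule 2 applies → [β].
/e/ (between /b/ and /n/) occurs before a nasal consonant → [ẽ] by rule 3.
/n/ (between /e/ and /k/) is unaffected → [n].
/k/ meets the environment for rule 1 (immediately before a stressed vowel) → [kʰ].
/i/ — between /k/ and /h/; rule 3 does not apply here → [i].
/h/ (between /i/ and /e/) is unaffected → [h].
/e/ (word-final): rule 3 targets it, but not before a nasal consonant → unchanged [e].

[xeβẽnˈkʰihe]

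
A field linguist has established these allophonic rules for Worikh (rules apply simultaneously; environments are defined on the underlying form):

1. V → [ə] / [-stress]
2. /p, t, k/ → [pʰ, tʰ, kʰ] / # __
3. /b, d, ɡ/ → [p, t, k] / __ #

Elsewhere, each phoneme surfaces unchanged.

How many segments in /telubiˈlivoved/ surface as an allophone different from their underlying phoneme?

7

Segments that undergo a rule: /t/ → [tʰ] (rule 2); /e/ → [ə] (rule 1); /u/ → [ə] (rule 1); /i/ → [ə] (rule 1); /o/ → [ə] (rule 1); /e/ → [ə] (rule 1); /d/ → [t] (rule 3).
All other segments surface unchanged.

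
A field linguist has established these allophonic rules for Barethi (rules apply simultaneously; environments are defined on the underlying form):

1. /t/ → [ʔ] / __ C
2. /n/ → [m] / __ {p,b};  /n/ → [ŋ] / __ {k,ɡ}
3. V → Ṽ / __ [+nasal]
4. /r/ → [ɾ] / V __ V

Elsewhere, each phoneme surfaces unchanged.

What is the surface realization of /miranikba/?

/m/ stays [m].
/i/ (between /m/ and /r/) is in the target of rule 3 but the environment (before a nasal consonant) is not met → [i].
/r/ — between /i/ and /a/, between two vowels — surfaces as [ɾ] (rule 4).
/a/ meets the environment for rule 3 (before a nasal consonant) → [ã].
/n/ (between /a/ and /i/) fails the environment for rule 2, so it stays [n].
/i/ (between /n/ and /k/) fails the environment for rule 3, so it stays [i].
/k/ stays [k].
/b/ (between /k/ and /a/): no rule targets it → [b].
/a/ (word-final) fails the environment for rule 3, so it stays [a].

[miɾãnikba]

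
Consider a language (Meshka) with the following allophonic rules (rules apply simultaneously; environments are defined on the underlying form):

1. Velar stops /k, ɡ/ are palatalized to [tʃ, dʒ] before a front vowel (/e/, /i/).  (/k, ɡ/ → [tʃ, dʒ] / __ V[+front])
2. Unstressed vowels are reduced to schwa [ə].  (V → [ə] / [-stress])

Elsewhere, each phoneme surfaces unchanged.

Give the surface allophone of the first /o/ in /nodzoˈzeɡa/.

[ə]

Rule 2 applies to /o/ (between /n/ and /d/: in an unstressed syllable) → [ə].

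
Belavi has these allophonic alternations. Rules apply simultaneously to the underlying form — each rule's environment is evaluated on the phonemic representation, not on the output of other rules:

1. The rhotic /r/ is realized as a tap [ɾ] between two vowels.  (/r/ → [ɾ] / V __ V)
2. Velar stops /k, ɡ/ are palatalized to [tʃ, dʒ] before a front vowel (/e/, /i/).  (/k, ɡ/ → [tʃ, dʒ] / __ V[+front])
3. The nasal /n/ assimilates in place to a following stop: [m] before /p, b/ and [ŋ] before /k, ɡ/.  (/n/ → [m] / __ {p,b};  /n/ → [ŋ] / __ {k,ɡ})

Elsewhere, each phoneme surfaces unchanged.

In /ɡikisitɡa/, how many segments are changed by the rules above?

Segments that undergo a rule: /ɡ/ → [dʒ] (rule 2); /k/ → [tʃ] (rule 2).
All other segments surface unchanged.

2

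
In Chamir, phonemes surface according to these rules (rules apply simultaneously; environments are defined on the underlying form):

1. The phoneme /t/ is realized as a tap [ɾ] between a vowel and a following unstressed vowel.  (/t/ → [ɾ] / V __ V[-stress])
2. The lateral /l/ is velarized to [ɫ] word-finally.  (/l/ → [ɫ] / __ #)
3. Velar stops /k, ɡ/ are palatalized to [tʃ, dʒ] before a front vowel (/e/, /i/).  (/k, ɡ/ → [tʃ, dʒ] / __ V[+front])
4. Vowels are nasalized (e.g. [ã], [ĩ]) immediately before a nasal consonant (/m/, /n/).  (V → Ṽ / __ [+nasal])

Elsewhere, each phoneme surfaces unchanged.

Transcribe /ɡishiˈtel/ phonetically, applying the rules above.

/ɡ/ meets the environment for rule 3 (before a front vowel) → [dʒ].
/i/ (between /ɡ/ and /s/): rule 4 targets it, but not before a nasal consonant → unchanged [i].
/i/ (between /h/ and /t/) fails the environment for rule 4, so it stays [i].
/t/ (between /i/ and /e/): rule 1 targets it, but not between a vowel and a following unstressed vowel → unchanged [t].
/e/ (between /t/ and /l/): rule 4 targets it, but not before a nasal consonant → unchanged [e].
/l/ (word-final) occurs word-finally → [ɫ] by rule 2.

[dʒishiˈteɫ]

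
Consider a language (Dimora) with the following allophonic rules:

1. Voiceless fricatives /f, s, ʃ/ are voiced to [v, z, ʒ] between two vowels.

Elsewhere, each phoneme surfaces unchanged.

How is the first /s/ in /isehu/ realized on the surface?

/s/ (between /i/ and /e/): between two vowels, so rule 1 applies → [z].

[z]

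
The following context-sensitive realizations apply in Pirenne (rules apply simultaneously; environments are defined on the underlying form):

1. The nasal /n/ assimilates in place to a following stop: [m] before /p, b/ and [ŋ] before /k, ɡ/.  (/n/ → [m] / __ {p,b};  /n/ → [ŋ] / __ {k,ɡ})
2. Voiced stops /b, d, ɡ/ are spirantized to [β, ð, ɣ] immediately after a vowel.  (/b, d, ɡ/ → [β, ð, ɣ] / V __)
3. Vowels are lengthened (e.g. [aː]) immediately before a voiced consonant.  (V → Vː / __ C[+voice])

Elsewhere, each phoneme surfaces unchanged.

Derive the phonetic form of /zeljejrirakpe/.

/z/ (word-initial) is unaffected → [z].
/e/ (between /z/ and /l/): before a voiced consonant, so rule 3 applies → [eː].
/l/ (between /e/ and /j/) is unaffected → [l].
/j/ — not in any rule's target class → [j].
/e/ — between /j/ and /j/, before a voiced consonant — surfaces as [eː] (rule 3).
/j/ (between /e/ and /r/): no rule targets it → [j].
/r/ (between /j/ and /i/): no rule targets it → [r].
/i/ meets the environment for rule 3 (before a voiced consonant) → [iː].
/r/ (between /i/ and /a/) is unaffected → [r].
/a/ — between /r/ and /k/; rule 3 does not apply here → [a].
/k/ (between /a/ and /p/) is unaffected → [k].
/p/ stays [p].
/e/ (word-final) is in the target of rule 3 but the environment (before a voiced consonant) is not met → [e].

[zeːljeːjriːrakpe]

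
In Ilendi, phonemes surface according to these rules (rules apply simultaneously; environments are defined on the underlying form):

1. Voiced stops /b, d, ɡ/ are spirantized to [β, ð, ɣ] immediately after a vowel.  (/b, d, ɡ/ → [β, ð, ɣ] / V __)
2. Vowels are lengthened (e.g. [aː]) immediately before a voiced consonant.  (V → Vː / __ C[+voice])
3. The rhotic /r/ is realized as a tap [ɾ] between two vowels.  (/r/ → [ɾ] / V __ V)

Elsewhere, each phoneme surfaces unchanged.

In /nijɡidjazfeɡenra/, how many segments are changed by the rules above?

Segments that undergo a rule: /i/ → [iː] (rule 2); /i/ → [iː] (rule 2); /d/ → [ð] (rule 1); /a/ → [aː] (rule 2); /e/ → [eː] (rule 2); /ɡ/ → [ɣ] (rule 1); /e/ → [eː] (rule 2).
All other segments surface unchanged.

7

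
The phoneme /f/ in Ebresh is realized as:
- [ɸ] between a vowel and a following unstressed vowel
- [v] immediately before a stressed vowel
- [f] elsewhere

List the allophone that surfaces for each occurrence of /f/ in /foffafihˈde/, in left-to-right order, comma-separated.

[f], [f], [f], [ɸ]

Occurrence 1 (position 1): no conditioning environment matches → elsewhere allophone [f].
Occurrence 2 (position 3): no conditioning environment matches → elsewhere allophone [f].
Occurrence 3 (position 4): no conditioning environment matches → elsewhere allophone [f].
Occurrence 4 (position 6): between a vowel and a following unstressed vowel → [ɸ].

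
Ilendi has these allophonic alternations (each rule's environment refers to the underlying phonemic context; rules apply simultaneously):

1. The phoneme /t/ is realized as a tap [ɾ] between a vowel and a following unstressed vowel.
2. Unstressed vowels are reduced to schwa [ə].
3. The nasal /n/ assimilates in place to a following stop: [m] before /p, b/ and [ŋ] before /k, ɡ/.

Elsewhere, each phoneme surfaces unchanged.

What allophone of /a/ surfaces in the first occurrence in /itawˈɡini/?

[ə]

/a/ (between /t/ and /w/) occurs in an unstressed syllable → [ə] by rule 2.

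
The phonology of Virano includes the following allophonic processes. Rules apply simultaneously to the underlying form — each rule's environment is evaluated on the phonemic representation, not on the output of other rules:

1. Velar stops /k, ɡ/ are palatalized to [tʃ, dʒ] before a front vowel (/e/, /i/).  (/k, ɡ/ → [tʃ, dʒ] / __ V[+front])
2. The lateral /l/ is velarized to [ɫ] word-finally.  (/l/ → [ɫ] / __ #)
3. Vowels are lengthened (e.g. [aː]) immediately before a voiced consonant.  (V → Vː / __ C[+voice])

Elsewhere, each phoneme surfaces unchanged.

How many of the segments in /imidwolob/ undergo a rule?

Segments that undergo a rule: /i/ → [iː] (rule 3); /i/ → [iː] (rule 3); /o/ → [oː] (rule 3); /o/ → [oː] (rule 3).
All other segments surface unchanged.

4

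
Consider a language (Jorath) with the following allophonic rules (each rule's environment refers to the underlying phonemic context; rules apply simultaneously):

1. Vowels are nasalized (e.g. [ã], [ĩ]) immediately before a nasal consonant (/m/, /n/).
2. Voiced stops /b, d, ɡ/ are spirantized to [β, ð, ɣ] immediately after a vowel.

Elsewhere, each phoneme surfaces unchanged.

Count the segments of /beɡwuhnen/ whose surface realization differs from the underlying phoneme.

Segments that undergo a rule: /ɡ/ → [ɣ] (rule 2); /e/ → [ẽ] (rule 1).
All other segments surface unchanged.

2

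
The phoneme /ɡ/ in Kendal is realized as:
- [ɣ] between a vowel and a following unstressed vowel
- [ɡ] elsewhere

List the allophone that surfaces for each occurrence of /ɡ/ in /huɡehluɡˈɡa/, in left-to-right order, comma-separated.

[ɣ], [ɡ], [ɡ]

Occurrence 1 (position 3): between a vowel and a following unstressed vowel → [ɣ].
Occurrence 2 (position 8): no conditioning environment matches → elsewhere allophone [ɡ].
Occurrence 3 (position 9): no conditioning environment matches → elsewhere allophone [ɡ].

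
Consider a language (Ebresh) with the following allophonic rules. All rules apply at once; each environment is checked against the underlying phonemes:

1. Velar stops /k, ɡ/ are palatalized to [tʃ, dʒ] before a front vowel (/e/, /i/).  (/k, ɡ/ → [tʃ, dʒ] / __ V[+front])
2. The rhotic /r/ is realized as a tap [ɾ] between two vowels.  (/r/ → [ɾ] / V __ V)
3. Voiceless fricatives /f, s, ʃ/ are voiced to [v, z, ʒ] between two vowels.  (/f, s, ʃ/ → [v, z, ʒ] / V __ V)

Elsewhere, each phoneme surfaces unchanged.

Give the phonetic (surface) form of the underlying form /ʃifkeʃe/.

[ʃiftʃeʒe]

/ʃ/ (word-initial) is in the target of rule 3 but the environment (between two vowels) is not met → [ʃ].
/f/ (between /i/ and /k/): rule 3 targets it, but not between two vowels → unchanged [f].
Rule 1 applies to /k/ (between /f/ and /e/: before a front vowel) → [tʃ].
/ʃ/ (between /e/ and /e/) occurs between two vowels → [ʒ] by rule 3.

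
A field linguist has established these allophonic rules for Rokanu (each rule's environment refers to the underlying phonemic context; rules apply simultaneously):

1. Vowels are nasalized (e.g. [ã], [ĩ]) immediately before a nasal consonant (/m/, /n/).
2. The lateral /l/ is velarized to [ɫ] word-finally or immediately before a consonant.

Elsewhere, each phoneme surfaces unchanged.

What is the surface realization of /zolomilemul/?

[zolõmilẽmuɫ]

/z/ — not in any rule's target class → [z].
/o/ (between /z/ and /l/) fails the environment for rule 1, so it stays [o].
/l/ (between /o/ and /o/): rule 2 targets it, but not word-finally or immediately before a consonant → unchanged [l].
/o/ (between /l/ and /m/): before a nasal consonant, so rule 1 applies → [õ].
/m/ — not in any rule's target class → [m].
/i/ — between /m/ and /l/; rule 1 does not apply here → [i].
/l/ (between /i/ and /e/): rule 2 targets it, but not word-finally or immediately before a consonant → unchanged [l].
/e/ meets the environment for rule 1 (before a nasal consonant) → [ẽ].
/m/ (between /e/ and /u/) is unaffected → [m].
/u/ — between /m/ and /l/; rule 1 does not apply here → [u].
/l/ (word-final) occurs word-finally or immediately before a consonant → [ɫ] by rule 2.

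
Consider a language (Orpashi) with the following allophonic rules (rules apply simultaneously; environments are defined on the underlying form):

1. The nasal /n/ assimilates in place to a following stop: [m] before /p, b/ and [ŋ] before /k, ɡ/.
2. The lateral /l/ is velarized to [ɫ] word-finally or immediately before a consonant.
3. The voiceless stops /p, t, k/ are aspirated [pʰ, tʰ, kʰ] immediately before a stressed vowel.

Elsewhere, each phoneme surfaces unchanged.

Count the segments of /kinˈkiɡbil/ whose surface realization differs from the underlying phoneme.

3

Segments that undergo a rule: /n/ → [ŋ] (rule 1); /k/ → [kʰ] (rule 3); /l/ → [ɫ] (rule 2).
All other segments surface unchanged.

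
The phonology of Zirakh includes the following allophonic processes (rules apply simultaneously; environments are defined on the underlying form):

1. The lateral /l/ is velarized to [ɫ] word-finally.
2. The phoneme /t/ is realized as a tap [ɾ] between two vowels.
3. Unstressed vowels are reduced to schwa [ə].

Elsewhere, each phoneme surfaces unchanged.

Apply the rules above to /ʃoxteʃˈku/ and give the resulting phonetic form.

/o/ (between /ʃ/ and /x/): in an unstressed syllable, so rule 3 applies → [ə].
/t/ — between /x/ and /e/; rule 2 does not apply here → [t].
/e/ — between /t/ and /ʃ/, in an unstressed syllable — surfaces as [ə] (rule 3).
/u/ (word-final) fails the environment for rule 3, so it stays [u].

[ʃəxtəʃˈku]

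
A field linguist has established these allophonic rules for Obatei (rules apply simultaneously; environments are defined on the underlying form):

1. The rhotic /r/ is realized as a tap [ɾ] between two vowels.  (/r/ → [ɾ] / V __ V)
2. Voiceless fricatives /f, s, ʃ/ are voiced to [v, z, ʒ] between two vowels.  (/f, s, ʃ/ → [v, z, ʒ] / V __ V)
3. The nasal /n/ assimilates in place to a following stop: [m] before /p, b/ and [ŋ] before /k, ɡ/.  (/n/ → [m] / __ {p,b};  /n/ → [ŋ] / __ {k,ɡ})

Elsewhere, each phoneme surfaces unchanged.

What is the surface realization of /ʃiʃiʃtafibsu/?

/ʃ/ — word-initial; rule 2 does not apply here → [ʃ].
/i/ (between /ʃ/ and /ʃ/) is unaffected → [i].
/ʃ/ (between /i/ and /i/) occurs between two vowels → [ʒ] by rule 2.
/i/ (between /ʃ/ and /ʃ/) is unaffected → [i].
/ʃ/ (between /i/ and /t/): rule 2 targets it, but not between two vowels → unchanged [ʃ].
/t/ stays [t].
/a/ — not in any rule's target class → [a].
/f/ meets the environment for rule 2 (between two vowels) → [v].
/i/ stays [i].
/b/ — not in any rule's target class → [b].
/s/ — between /b/ and /u/; rule 2 does not apply here → [s].
/u/ — not in any rule's target class → [u].

[ʃiʒiʃtavibsu]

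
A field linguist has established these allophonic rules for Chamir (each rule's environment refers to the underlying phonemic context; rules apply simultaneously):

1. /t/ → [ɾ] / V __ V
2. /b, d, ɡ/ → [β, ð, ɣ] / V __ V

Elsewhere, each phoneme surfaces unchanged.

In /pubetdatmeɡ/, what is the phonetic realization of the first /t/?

/t/ — between /e/ and /d/; rule 1 does not apply here → [t].

[t]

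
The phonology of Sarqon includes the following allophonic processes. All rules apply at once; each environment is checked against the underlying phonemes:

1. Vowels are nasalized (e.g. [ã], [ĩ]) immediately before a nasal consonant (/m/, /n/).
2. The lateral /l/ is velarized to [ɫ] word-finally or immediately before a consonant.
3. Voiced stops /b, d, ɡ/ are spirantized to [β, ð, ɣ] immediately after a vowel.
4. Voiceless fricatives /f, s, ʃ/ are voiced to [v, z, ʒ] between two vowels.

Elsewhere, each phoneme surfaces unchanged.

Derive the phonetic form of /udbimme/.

[uðbĩmme]

/u/ (word-initial) fails the environment for rule 1, so it stays [u].
/d/ (between /u/ and /b/): immediately after a vowel, so rule 3 applies → [ð].
/b/ — between /d/ and /i/; rule 3 does not apply here → [b].
/i/ (between /b/ and /m/): before a nasal consonant, so rule 1 applies → [ĩ].
/m/ (between /i/ and /m/): no rule targets it → [m].
/m/ stays [m].
/e/ (word-final) fails the environment for rule 1, so it stays [e].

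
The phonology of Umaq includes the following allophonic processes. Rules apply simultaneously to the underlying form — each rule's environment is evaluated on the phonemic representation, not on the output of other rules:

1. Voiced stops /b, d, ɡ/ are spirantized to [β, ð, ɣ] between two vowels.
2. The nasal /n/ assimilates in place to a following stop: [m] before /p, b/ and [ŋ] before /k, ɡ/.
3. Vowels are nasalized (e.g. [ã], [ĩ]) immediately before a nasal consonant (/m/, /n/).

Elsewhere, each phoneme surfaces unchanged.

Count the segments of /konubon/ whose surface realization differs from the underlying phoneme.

Segments that undergo a rule: /o/ → [õ] (rule 3); /b/ → [β] (rule 1); /o/ → [õ] (rule 3).
All other segments surface unchanged.

3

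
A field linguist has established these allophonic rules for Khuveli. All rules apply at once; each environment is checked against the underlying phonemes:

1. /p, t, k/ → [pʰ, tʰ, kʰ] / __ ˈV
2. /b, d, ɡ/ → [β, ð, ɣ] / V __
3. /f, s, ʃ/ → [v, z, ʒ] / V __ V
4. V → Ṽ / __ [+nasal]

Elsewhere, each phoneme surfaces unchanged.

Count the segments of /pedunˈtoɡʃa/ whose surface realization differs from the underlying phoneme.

Segments that undergo a rule: /d/ → [ð] (rule 2); /u/ → [ũ] (rule 4); /t/ → [tʰ] (rule 1); /ɡ/ → [ɣ] (rule 2).
All other segments surface unchanged.

4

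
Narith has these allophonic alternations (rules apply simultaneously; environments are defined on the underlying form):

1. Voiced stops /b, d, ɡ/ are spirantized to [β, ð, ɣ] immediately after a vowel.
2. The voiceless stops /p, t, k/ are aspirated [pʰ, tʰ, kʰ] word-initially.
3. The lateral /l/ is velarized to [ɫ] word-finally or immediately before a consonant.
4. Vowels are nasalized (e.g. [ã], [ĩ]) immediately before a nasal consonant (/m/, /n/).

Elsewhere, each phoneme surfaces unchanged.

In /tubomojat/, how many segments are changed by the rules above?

3

Segments that undergo a rule: /t/ → [tʰ] (rule 2); /b/ → [β] (rule 1); /o/ → [õ] (rule 4).
All other segments surface unchanged.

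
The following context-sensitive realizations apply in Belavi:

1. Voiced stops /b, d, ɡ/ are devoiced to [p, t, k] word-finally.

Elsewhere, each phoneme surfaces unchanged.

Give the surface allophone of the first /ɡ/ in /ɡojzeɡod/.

[ɡ]

/ɡ/ — word-initial; rule 1 does not apply here → [ɡ].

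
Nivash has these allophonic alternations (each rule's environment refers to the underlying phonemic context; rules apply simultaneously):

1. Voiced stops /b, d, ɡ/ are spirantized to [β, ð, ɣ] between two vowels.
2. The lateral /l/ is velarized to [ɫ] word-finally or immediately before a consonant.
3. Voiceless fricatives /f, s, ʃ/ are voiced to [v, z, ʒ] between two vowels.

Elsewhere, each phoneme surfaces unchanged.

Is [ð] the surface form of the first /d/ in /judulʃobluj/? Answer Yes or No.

Yes

/d/ (between /u/ and /u/): between two vowels, so rule 1 applies → [ð].
The actual realization is [ð], which matches [ð].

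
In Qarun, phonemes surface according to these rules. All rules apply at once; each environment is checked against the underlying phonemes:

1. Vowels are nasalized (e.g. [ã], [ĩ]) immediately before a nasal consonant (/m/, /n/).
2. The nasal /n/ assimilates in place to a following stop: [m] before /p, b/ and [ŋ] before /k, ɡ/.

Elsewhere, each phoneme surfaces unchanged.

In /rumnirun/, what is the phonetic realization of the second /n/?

/n/ (word-final) fails the environment for rule 2, so it stays [n].

[n]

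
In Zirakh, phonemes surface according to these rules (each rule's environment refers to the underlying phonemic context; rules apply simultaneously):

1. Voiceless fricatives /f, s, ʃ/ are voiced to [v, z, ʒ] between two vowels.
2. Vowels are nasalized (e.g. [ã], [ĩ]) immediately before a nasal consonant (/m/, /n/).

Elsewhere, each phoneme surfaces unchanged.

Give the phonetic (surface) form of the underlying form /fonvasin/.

[fõnvazĩn]

/f/ (word-initial) fails the environment for rule 1, so it stays [f].
/o/ (between /f/ and /n/) occurs before a nasal consonant → [õ] by rule 2.
/n/ stays [n].
/v/ — not in any rule's target class → [v].
/a/ — between /v/ and /s/; rule 2 does not apply here → [a].
/s/ — between /a/ and /i/, between two vowels — surfaces as [z] (rule 1).
/i/ meets the environment for rule 2 (before a nasal consonant) → [ĩ].
/n/ stays [n].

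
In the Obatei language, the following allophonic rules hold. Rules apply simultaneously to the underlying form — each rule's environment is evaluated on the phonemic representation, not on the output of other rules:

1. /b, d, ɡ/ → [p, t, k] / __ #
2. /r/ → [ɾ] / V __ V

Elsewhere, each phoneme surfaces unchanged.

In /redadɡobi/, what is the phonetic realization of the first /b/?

/b/ (between /o/ and /i/) fails the environment for rule 1, so it stays [b].

[b]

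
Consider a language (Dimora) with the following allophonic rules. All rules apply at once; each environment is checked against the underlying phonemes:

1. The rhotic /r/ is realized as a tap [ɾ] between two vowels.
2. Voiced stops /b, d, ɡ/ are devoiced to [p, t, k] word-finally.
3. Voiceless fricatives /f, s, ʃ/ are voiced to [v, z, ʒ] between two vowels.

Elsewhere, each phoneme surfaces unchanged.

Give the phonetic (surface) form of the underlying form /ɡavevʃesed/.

[ɡavevʃezet]

/ɡ/ (word-initial) is in the target of rule 2 but the environment (word-finally) is not met → [ɡ].
/ʃ/ (between /v/ and /e/) fails the environment for rule 3, so it stays [ʃ].
/s/ (between /e/ and /e/) occurs between two vowels → [z] by rule 3.
/d/ — word-final, word-finally — surfaces as [t] (rule 2).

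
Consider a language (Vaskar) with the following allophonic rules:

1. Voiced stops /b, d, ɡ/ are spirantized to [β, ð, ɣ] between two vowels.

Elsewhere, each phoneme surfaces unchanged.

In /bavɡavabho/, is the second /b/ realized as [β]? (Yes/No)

/b/ (between /a/ and /h/) is in the target of rule 1 but the environment (between two vowels) is not met → [b].
The actual realization is [b], not [β].

No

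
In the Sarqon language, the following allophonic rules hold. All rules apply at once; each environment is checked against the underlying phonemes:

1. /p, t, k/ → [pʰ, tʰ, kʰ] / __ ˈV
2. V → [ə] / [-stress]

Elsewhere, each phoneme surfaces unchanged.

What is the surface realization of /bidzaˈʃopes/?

[bədzəˈʃopəs]

/i/ — between /b/ and /d/, in an unstressed syllable — surfaces as [ə] (rule 2).
/a/ (between /z/ and /ʃ/): in an unstressed syllable, so rule 2 applies → [ə].
/o/ — between /ʃ/ and /p/; rule 2 does not apply here → [o].
/p/ (between /o/ and /e/): rule 1 targets it, but not immediately before a stressed vowel → unchanged [p].
/e/ meets the environment for rule 2 (in an unstressed syllable) → [ə].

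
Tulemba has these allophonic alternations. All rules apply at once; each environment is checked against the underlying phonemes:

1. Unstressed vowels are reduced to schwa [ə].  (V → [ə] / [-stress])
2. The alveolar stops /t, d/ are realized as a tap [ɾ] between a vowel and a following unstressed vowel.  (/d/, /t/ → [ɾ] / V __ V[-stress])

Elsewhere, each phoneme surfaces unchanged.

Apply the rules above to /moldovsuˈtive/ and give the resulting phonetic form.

[məldəvsəˈtivə]

/m/ — not in any rule's target class → [m].
/o/ (between /m/ and /l/): in an unstressed syllable, so rule 1 applies → [ə].
/l/ stays [l].
/d/ (between /l/ and /o/): rule 2 targets it, but not between a vowel and a following unstressed vowel → unchanged [d].
/o/ — between /d/ and /v/, in an unstressed syllable — surfaces as [ə] (rule 1).
/v/ (between /o/ and /s/): no rule targets it → [v].
/s/ — not in any rule's target class → [s].
/u/ (between /s/ and /t/): in an unstressed syllable, so rule 1 applies → [ə].
/t/ (between /u/ and /i/): rule 2 targets it, but not between a vowel and a following unstressed vowel → unchanged [t].
/i/ — between /t/ and /v/; rule 1 does not apply here → [i].
/v/ stays [v].
/e/ (word-final) occurs in an unstressed syllable → [ə] by rule 1.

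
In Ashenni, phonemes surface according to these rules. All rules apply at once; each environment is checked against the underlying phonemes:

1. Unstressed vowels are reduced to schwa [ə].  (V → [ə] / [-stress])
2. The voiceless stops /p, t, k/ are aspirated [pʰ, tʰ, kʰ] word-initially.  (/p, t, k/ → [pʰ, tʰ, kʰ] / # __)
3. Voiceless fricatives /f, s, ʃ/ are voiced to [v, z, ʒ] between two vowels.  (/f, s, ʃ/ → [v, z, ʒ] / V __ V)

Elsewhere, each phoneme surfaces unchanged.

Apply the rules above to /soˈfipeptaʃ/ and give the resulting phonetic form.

[səˈvipəptəʃ]

/s/ (word-initial) is in the target of rule 3 but the environment (between two vowels) is not met → [s].
/o/ (between /s/ and /f/): in an unstressed syllable, so rule 1 applies → [ə].
Rule 3 applies to /f/ (between /o/ and /i/: between two vowels) → [v].
/i/ (between /f/ and /p/) is in the target of rule 1 but the environment (in an unstressed syllable) is not met → [i].
/p/ — between /i/ and /e/; rule 2 does not apply here → [p].
/e/ — between /p/ and /p/, in an unstressed syllable — surfaces as [ə] (rule 1).
/p/ (between /e/ and /t/): rule 2 targets it, but not word-initially → unchanged [p].
/t/ (between /p/ and /a/) is in the target of rule 2 but the environment (word-initially) is not met → [t].
Rule 1 applies to /a/ (between /t/ and /ʃ/: in an unstressed syllable) → [ə].
/ʃ/ — word-final; rule 3 does not apply here → [ʃ].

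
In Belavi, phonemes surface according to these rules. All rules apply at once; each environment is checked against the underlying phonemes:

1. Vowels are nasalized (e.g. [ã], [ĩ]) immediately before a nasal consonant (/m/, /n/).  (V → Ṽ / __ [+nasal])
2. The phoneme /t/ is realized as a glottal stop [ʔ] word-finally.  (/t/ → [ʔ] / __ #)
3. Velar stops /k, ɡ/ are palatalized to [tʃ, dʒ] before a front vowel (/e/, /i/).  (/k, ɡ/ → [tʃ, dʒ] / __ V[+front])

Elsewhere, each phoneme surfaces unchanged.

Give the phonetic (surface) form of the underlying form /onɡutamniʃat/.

[õnɡutãmniʃaʔ]

/o/ (word-initial) occurs before a nasal consonant → [õ] by rule 1.
/ɡ/ — between /n/ and /u/; rule 3 does not apply here → [ɡ].
/u/ (between /ɡ/ and /t/) fails the environment for rule 1, so it stays [u].
/t/ (between /u/ and /a/) is in the target of rule 2 but the environment (word-finally) is not met → [t].
/a/ (between /t/ and /m/) occurs before a nasal consonant → [ã] by rule 1.
/i/ (between /n/ and /ʃ/) is in the target of rule 1 but the environment (before a nasal consonant) is not met → [i].
/a/ (between /ʃ/ and /t/): rule 1 targets it, but not before a nasal consonant → unchanged [a].
/t/ meets the environment for rule 2 (word-finally) → [ʔ].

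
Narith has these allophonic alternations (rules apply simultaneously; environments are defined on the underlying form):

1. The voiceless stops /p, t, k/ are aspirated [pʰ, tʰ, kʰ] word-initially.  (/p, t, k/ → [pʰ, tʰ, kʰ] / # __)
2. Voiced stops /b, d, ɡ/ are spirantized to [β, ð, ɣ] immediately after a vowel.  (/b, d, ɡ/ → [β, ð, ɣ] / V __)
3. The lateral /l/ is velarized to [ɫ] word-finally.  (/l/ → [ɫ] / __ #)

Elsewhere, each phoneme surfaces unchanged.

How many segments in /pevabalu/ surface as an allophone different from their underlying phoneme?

2

Segments that undergo a rule: /p/ → [pʰ] (rule 1); /b/ → [β] (rule 2).
All other segments surface unchanged.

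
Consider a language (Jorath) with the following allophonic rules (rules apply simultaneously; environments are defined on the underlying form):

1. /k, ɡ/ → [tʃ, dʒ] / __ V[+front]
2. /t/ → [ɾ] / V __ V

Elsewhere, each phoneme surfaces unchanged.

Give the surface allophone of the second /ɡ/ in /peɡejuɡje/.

[ɡ]

/ɡ/ (between /u/ and /j/) is in the target of rule 1 but the environment (before a front vowel) is not met → [ɡ].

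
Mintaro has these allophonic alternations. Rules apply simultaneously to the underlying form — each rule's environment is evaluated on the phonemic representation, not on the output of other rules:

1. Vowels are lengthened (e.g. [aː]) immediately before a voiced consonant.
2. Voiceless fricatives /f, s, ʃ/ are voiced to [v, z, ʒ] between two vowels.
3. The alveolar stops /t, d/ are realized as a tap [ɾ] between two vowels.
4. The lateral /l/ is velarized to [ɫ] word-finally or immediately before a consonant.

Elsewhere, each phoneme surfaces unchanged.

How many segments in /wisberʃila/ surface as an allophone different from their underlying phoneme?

2

Segments that undergo a rule: /e/ → [eː] (rule 1); /i/ → [iː] (rule 1).
All other segments surface unchanged.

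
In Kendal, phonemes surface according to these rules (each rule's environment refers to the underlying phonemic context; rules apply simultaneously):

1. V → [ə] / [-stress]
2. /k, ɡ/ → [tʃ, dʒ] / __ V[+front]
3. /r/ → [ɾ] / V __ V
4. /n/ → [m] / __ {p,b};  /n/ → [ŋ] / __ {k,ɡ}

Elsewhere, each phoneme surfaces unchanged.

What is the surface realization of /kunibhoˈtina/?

[kənəbhəˈtinə]

/k/ (word-initial) fails the environment for rule 2, so it stays [k].
/u/ (between /k/ and /n/) occurs in an unstressed syllable → [ə] by rule 1.
/n/ (between /u/ and /i/): rule 4 targets it, but not before a labial or velar stop → unchanged [n].
/i/ (between /n/ and /b/) occurs in an unstressed syllable → [ə] by rule 1.
/b/ — not in any rule's target class → [b].
/h/ — not in any rule's target class → [h].
/o/ (between /h/ and /t/): in an unstressed syllable, so rule 1 applies → [ə].
/t/ — not in any rule's target class → [t].
/i/ (between /t/ and /n/): rule 1 targets it, but not in an unstressed syllable → unchanged [i].
/n/ — between /i/ and /a/; rule 4 does not apply here → [n].
/a/ (word-final): in an unstressed syllable, so rule 1 applies → [ə].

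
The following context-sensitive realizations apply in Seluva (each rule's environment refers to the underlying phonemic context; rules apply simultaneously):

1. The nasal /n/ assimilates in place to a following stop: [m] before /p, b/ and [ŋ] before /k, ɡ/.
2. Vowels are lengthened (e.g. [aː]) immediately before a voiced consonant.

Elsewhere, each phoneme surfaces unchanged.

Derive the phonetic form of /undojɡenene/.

[uːndoːjɡeːneːne]

Rule 2 applies to /u/ (word-initial: before a voiced consonant) → [uː].
/n/ (between /u/ and /d/): rule 1 targets it, but not before a labial or velar stop → unchanged [n].
/d/ stays [d].
/o/ — between /d/ and /j/, before a voiced consonant — surfaces as [oː] (rule 2).
/j/ stays [j].
/ɡ/ — not in any rule's target class → [ɡ].
/e/ (between /ɡ/ and /n/): before a voiced consonant, so rule 2 applies → [eː].
/n/ (between /e/ and /e/) fails the environment for rule 1, so it stays [n].
/e/ (between /n/ and /n/): before a voiced consonant, so rule 2 applies → [eː].
/n/ (between /e/ and /e/): rule 1 targets it, but not before a labial or velar stop → unchanged [n].
/e/ — word-final; rule 2 does not apply here → [e].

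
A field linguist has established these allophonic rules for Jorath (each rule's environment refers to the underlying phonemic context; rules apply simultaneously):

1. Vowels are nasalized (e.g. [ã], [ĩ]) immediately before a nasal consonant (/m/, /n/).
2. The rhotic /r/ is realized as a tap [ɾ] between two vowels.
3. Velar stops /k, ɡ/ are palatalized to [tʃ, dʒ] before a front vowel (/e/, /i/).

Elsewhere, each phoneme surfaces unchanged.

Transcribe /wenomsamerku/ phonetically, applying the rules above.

/w/ (word-initial) is unaffected → [w].
Rule 1 applies to /e/ (between /w/ and /n/: before a nasal consonant) → [ẽ].
/n/ (between /e/ and /o/): no rule targets it → [n].
/o/ meets the environment for rule 1 (before a nasal consonant) → [õ].
/m/ (between /o/ and /s/) is unaffected → [m].
/s/ (between /m/ and /a/): no rule targets it → [s].
/a/ (between /s/ and /m/) occurs before a nasal consonant → [ã] by rule 1.
/m/ (between /a/ and /e/): no rule targets it → [m].
/e/ — between /m/ and /r/; rule 1 does not apply here → [e].
/r/ (between /e/ and /k/) fails the environment for rule 2, so it stays [r].
/k/ (between /r/ and /u/) is in the target of rule 3 but the environment (before a front vowel) is not met → [k].
/u/ (word-final) fails the environment for rule 1, so it stays [u].

[wẽnõmsãmerku]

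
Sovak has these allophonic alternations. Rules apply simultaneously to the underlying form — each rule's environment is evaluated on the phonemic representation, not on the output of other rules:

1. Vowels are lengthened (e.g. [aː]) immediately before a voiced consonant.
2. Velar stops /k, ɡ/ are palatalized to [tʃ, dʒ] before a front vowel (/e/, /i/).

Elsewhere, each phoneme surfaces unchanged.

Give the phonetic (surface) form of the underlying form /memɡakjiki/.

[meːmɡakjitʃi]

/m/ — not in any rule's target class → [m].
/e/ — between /m/ and /m/, before a voiced consonant — surfaces as [eː] (rule 1).
/m/ (between /e/ and /ɡ/): no rule targets it → [m].
/ɡ/ (between /m/ and /a/) is in the target of rule 2 but the environment (before a front vowel) is not met → [ɡ].
/a/ (between /ɡ/ and /k/) is in the target of rule 1 but the environment (before a voiced consonant) is not met → [a].
/k/ (between /a/ and /j/) is in the target of rule 2 but the environment (before a front vowel) is not met → [k].
/j/ (between /k/ and /i/) is unaffected → [j].
/i/ — between /j/ and /k/; rule 1 does not apply here → [i].
/k/ (between /i/ and /i/): before a front vowel, so rule 2 applies → [tʃ].
/i/ (word-final): rule 1 targets it, but not before a voiced consonant → unchanged [i].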